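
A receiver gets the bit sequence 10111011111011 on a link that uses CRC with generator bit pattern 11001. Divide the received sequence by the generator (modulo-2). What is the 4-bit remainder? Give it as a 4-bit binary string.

Modulo-2 division of 10111011111011 by 11001:
  pos 0: 10111 XOR 11001 = 01110
  pos 1: 11100 XOR 11001 = 00101
  pos 3: 10111 XOR 11001 = 01110
  pos 4: 11101 XOR 11001 = 00100
  pos 6: 10011 XOR 11001 = 01010
  pos 7: 10100 XOR 11001 = 01101
  pos 8: 11011 XOR 11001 = 00010
Remainder = 0101 (nonzero — an error is detected).

0101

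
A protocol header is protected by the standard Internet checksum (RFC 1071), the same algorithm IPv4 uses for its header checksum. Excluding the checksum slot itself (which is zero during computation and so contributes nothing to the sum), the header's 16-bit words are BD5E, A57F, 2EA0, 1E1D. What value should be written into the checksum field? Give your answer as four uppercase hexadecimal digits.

One's-complement addition (fold any carry out of bit 15 back into bit 0):
  0xBD5E + 0xA57F = 0x162DD → wrap carry → 0x62DE
  0x62DE + 0x2EA0 = 0x0917E
  0x917E + 0x1E1D = 0x0AF9B
One's-complement sum = 0xAF9B.
Checksum = ~0xAF9B & 0xFFFF = 0x5064.

5064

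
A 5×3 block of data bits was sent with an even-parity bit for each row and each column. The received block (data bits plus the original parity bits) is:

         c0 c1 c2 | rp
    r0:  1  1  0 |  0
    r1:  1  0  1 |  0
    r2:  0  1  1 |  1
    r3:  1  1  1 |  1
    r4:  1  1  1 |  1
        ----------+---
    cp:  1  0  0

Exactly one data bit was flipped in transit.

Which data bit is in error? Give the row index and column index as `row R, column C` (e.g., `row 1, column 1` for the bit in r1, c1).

row 2, column 0

Recompute each row's even parity and compare to rp:
  r0: data parity 0, sent rp 0 → ok
  r1: data parity 0, sent rp 0 → ok
  r2: data parity 0, sent rp 1 → mismatch
  r3: data parity 1, sent rp 1 → ok
  r4: data parity 1, sent rp 1 → ok
Recompute each column's even parity and compare to cp:
  c0: data parity 0, sent cp 1 → mismatch
  c1: data parity 0, sent cp 0 → ok
  c2: data parity 0, sent cp 0 → ok
Exactly one row (r2) and one column (c0) fail → the flipped bit is at their intersection.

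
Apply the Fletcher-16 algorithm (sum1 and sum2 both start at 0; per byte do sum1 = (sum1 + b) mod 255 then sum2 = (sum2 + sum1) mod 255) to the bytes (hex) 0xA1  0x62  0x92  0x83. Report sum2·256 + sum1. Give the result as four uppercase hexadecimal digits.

561A

Running sums (mod 255):
  after byte 0 (0xA1): sum1=161, sum2=161
  after byte 1 (0x62): sum1=4, sum2=165
  after byte 2 (0x92): sum1=150, sum2=60
  after byte 3 (0x83): sum1=26, sum2=86
Checksum = sum2·256 + sum1 = 86·256 + 26 = 22042 = 0x561A.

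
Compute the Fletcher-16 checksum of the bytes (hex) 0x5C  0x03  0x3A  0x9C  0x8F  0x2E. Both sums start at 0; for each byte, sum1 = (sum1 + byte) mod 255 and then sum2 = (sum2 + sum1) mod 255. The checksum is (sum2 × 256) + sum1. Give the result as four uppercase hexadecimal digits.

Running sums (mod 255):
  after byte 0 (0x5C): sum1=92, sum2=92
  after byte 1 (0x03): sum1=95, sum2=187
  after byte 2 (0x3A): sum1=153, sum2=85
  after byte 3 (0x9C): sum1=54, sum2=139
  after byte 4 (0x8F): sum1=197, sum2=81
  after byte 5 (0x2E): sum1=243, sum2=69
Checksum = sum2·256 + sum1 = 69·256 + 243 = 17907 = 0x45F3.

45F3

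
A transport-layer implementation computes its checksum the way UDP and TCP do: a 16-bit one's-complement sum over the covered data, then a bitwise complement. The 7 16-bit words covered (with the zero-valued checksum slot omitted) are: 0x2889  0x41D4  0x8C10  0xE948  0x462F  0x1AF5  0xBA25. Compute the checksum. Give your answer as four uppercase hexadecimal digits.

One's-complement addition (fold any carry out of bit 15 back into bit 0):
  0x2889 + 0x41D4 = 0x06A5D
  0x6A5D + 0x8C10 = 0x0F66D
  0xF66D + 0xE948 = 0x1DFB5 → wrap carry → 0xDFB6
  0xDFB6 + 0x462F = 0x125E5 → wrap carry → 0x25E6
  0x25E6 + 0x1AF5 = 0x040DB
  0x40DB + 0xBA25 = 0x0FB00
One's-complement sum = 0xFB00.
Checksum = ~0xFB00 & 0xFFFF = 0x04FF.

04FF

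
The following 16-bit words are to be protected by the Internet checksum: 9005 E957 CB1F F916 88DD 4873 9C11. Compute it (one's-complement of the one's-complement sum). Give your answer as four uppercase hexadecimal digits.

One's-complement addition (fold any carry out of bit 15 back into bit 0):
  0x9005 + 0xE957 = 0x1795C → wrap carry → 0x795D
  0x795D + 0xCB1F = 0x1447C → wrap carry → 0x447D
  0x447D + 0xF916 = 0x13D93 → wrap carry → 0x3D94
  0x3D94 + 0x88DD = 0x0C671
  0xC671 + 0x4873 = 0x10EE4 → wrap carry → 0x0EE5
  0x0EE5 + 0x9C11 = 0x0AAF6
One's-complement sum = 0xAAF6.
Checksum = ~0xAAF6 & 0xFFFF = 0x5509.

5509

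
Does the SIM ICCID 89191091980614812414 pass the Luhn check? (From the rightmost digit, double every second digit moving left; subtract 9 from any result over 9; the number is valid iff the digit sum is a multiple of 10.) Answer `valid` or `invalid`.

From the right, keep odd positions and double even positions (subtract 9 from any doubled value over 9):
  doubled (positions 2,4,...): 2 4 7 2 0 9 9 2 2 7 → sum 44
  kept (positions 1,3,...): 4 4 1 4 6 8 1 0 9 9 → sum 46
Total = 90.
90 mod 10 = 0, so the number is valid.

valid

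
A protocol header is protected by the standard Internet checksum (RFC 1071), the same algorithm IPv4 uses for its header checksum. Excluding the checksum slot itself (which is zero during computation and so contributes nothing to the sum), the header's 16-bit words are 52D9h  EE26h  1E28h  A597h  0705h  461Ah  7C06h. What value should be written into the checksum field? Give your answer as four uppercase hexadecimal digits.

321A

One's-complement addition (fold any carry out of bit 15 back into bit 0):
  0x52D9 + 0xEE26 = 0x140FF → wrap carry → 0x4100
  0x4100 + 0x1E28 = 0x05F28
  0x5F28 + 0xA597 = 0x104BF → wrap carry → 0x04C0
  0x04C0 + 0x0705 = 0x00BC5
  0x0BC5 + 0x461A = 0x051DF
  0x51DF + 0x7C06 = 0x0CDE5
One's-complement sum = 0xCDE5.
Checksum = ~0xCDE5 & 0xFFFF = 0x321A.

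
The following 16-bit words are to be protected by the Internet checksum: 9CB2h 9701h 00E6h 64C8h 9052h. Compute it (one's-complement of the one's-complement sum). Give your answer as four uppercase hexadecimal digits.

One's-complement addition (fold any carry out of bit 15 back into bit 0):
  0x9CB2 + 0x9701 = 0x133B3 → wrap carry → 0x33B4
  0x33B4 + 0x00E6 = 0x0349A
  0x349A + 0x64C8 = 0x09962
  0x9962 + 0x9052 = 0x129B4 → wrap carry → 0x29B5
One's-complement sum = 0x29B5.
Checksum = ~0x29B5 & 0xFFFF = 0xD64A.

D64A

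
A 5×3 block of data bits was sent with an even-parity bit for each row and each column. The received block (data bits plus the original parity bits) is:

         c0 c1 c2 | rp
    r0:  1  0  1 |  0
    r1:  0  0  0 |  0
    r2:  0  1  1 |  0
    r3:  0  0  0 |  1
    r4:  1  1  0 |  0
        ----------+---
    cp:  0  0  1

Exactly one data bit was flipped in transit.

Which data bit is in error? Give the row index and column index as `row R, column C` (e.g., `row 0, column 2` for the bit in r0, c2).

Recompute each row's even parity and compare to rp:
  r0: data parity 0, sent rp 0 → ok
  r1: data parity 0, sent rp 0 → ok
  r2: data parity 0, sent rp 0 → ok
  r3: data parity 0, sent rp 1 → mismatch
  r4: data parity 0, sent rp 0 → ok
Recompute each column's even parity and compare to cp:
  c0: data parity 0, sent cp 0 → ok
  c1: data parity 0, sent cp 0 → ok
  c2: data parity 0, sent cp 1 → mismatch
Exactly one row (r3) and one column (c2) fail → the flipped bit is at their intersection.

row 3, column 2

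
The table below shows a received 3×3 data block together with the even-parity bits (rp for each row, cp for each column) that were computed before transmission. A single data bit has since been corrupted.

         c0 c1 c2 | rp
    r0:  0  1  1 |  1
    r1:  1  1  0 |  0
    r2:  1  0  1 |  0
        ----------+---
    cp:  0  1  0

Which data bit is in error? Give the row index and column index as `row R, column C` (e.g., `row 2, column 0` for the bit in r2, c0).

Recompute each row's even parity and compare to rp:
  r0: data parity 0, sent rp 1 → mismatch
  r1: data parity 0, sent rp 0 → ok
  r2: data parity 0, sent rp 0 → ok
Recompute each column's even parity and compare to cp:
  c0: data parity 0, sent cp 0 → ok
  c1: data parity 0, sent cp 1 → mismatch
  c2: data parity 0, sent cp 0 → ok
Exactly one row (r0) and one column (c1) fail → the flipped bit is at their intersection.

row 0, column 1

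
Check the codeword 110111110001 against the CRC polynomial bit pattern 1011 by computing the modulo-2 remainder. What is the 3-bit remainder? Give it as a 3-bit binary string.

011

Modulo-2 division of 110111110001 by 1011:
  pos 0: 1101 XOR 1011 = 0110
  pos 1: 1101 XOR 1011 = 0110
  pos 2: 1101 XOR 1011 = 0110
  pos 3: 1101 XOR 1011 = 0110
  pos 4: 1101 XOR 1011 = 0110
  pos 5: 1100 XOR 1011 = 0111
  pos 6: 1110 XOR 1011 = 0101
  pos 7: 1010 XOR 1011 = 0001
Remainder = 011 (nonzero — an error is detected).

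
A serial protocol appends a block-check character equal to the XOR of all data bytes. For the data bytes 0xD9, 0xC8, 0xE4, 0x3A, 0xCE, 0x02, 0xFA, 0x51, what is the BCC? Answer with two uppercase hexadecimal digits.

XOR the bytes together:
  start with 0xD9
  0xD9 ⊕ 0xC8 = 0x11
  0x11 ⊕ 0xE4 = 0xF5
  0xF5 ⊕ 0x3A = 0xCF
  0xCF ⊕ 0xCE = 0x01
  0x01 ⊕ 0x02 = 0x03
  0x03 ⊕ 0xFA = 0xF9
  0xF9 ⊕ 0x51 = 0xA8

A8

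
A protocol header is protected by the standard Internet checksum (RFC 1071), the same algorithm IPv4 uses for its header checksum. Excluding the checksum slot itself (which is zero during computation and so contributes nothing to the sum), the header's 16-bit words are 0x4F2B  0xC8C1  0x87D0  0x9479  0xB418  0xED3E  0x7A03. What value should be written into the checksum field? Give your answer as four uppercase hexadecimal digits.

B06D

One's-complement addition (fold any carry out of bit 15 back into bit 0):
  0x4F2B + 0xC8C1 = 0x117EC → wrap carry → 0x17ED
  0x17ED + 0x87D0 = 0x09FBD
  0x9FBD + 0x9479 = 0x13436 → wrap carry → 0x3437
  0x3437 + 0xB418 = 0x0E84F
  0xE84F + 0xED3E = 0x1D58D → wrap carry → 0xD58E
  0xD58E + 0x7A03 = 0x14F91 → wrap carry → 0x4F92
One's-complement sum = 0x4F92.
Checksum = ~0x4F92 & 0xFFFF = 0xB06D.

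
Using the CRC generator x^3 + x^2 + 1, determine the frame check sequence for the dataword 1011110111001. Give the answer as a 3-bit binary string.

Append 3 zeros: 1011110111001000. Divide by 1101 (XOR where the leading bit is 1):
  pos 0: 1011 XOR 1101 = 0110
  pos 1: 1101 XOR 1101 = 0000
  pos 5: 1011 XOR 1101 = 0110
  pos 6: 1101 XOR 1101 = 0000
  pos 12: 1000 XOR 1101 = 0101
Remainder (last 3 bits) = 101. This is the CRC / FCS.

101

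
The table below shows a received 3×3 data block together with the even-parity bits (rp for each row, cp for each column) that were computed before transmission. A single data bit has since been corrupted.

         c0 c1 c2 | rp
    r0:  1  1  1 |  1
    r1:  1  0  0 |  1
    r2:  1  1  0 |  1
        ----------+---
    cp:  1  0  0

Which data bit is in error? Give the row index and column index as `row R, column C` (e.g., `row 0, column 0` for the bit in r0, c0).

Recompute each row's even parity and compare to rp:
  r0: data parity 1, sent rp 1 → ok
  r1: data parity 1, sent rp 1 → ok
  r2: data parity 0, sent rp 1 → mismatch
Recompute each column's even parity and compare to cp:
  c0: data parity 1, sent cp 1 → ok
  c1: data parity 0, sent cp 0 → ok
  c2: data parity 1, sent cp 0 → mismatch
Exactly one row (r2) and one column (c2) fail → the flipped bit is at their intersection.

row 2, column 2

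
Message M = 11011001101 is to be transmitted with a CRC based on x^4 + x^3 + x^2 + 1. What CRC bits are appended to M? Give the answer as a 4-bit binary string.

Append 4 zeros: 110110011010000. Divide by 11101 (XOR where the leading bit is 1):
  pos 0: 11011 XOR 11101 = 00110
  pos 2: 11000 XOR 11101 = 00101
  pos 4: 10111 XOR 11101 = 01010
  pos 5: 10100 XOR 11101 = 01001
  pos 6: 10011 XOR 11101 = 01110
  pos 7: 11100 XOR 11101 = 00001
Remainder (last 4 bits) = 1000. This is the CRC / FCS.

1000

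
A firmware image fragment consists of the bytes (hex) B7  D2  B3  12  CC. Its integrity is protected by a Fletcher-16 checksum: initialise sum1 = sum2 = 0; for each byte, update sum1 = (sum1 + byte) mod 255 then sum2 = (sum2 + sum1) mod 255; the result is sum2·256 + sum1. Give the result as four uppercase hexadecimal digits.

ED1D

Running sums (mod 255):
  after byte 0 (B7): sum1=183, sum2=183
  after byte 1 (D2): sum1=138, sum2=66
  after byte 2 (B3): sum1=62, sum2=128
  after byte 3 (12): sum1=80, sum2=208
  after byte 4 (CC): sum1=29, sum2=237
Checksum = sum2·256 + sum1 = 237·256 + 29 = 60701 = 0xED1D.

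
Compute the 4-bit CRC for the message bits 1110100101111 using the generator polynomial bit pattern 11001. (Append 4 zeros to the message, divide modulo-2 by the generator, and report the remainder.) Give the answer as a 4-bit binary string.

0011

Append 4 zeros: 11101001011110000. Divide by 11001 (XOR where the leading bit is 1):
  pos 0: 11101 XOR 11001 = 00100
  pos 2: 10000 XOR 11001 = 01001
  pos 3: 10011 XOR 11001 = 01010
  pos 4: 10100 XOR 11001 = 01101
  pos 5: 11011 XOR 11001 = 00010
  pos 8: 10111 XOR 11001 = 01110
  pos 9: 11100 XOR 11001 = 00101
  pos 11: 10100 XOR 11001 = 01101
  pos 12: 11010 XOR 11001 = 00011
Remainder (last 4 bits) = 0011. This is the CRC / FCS.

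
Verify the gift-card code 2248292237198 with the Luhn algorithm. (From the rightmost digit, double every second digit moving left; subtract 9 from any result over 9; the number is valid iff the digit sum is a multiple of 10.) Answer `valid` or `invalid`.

valid

From the right, keep odd positions and double even positions (subtract 9 from any doubled value over 9):
  doubled (positions 2,4,...): 9 5 4 9 7 4 → sum 38
  kept (positions 1,3,...): 8 1 3 2 2 4 2 → sum 22
Total = 60.
60 mod 10 = 0, so the number is valid.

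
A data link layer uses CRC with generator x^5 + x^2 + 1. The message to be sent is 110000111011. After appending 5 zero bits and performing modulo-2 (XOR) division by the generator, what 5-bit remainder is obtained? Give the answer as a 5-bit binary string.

Append 5 zeros: 11000011101100000. Divide by 100101 (XOR where the leading bit is 1):
  pos 0: 110000 XOR 100101 = 010101
  pos 1: 101011 XOR 100101 = 001110
  pos 3: 111011 XOR 100101 = 011110
  pos 4: 111100 XOR 100101 = 011001
  pos 5: 110011 XOR 100101 = 010110
  pos 6: 101101 XOR 100101 = 001000
  pos 8: 100000 XOR 100101 = 000101
  pos 11: 101000 XOR 100101 = 001101
Remainder (last 5 bits) = 01101. This is the CRC / FCS.

01101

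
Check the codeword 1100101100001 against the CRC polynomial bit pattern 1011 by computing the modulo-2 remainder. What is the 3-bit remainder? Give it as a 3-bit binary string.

Modulo-2 division of 1100101100001 by 1011:
  pos 0: 1100 XOR 1011 = 0111
  pos 1: 1111 XOR 1011 = 0100
  pos 2: 1000 XOR 1011 = 0011
  pos 4: 1111 XOR 1011 = 0100
  pos 5: 1000 XOR 1011 = 0011
  pos 7: 1100 XOR 1011 = 0111
  pos 8: 1110 XOR 1011 = 0101
  pos 9: 1011 XOR 1011 = 0000
Remainder = 000 (zero — the frame passes the CRC check).

000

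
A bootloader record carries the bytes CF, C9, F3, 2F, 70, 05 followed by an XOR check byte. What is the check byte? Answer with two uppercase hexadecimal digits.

AF

XOR the bytes together:
  start with 0xCF
  0xCF ⊕ 0xC9 = 0x06
  0x06 ⊕ 0xF3 = 0xF5
  0xF5 ⊕ 0x2F = 0xDA
  0xDA ⊕ 0x70 = 0xAA
  0xAA ⊕ 0x05 = 0xAF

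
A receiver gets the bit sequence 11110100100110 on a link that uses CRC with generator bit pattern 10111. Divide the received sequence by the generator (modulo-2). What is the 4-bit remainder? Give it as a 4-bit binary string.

0000

Modulo-2 division of 11110100100110 by 10111:
  pos 0: 11110 XOR 10111 = 01001
  pos 1: 10011 XOR 10111 = 00100
  pos 3: 10000 XOR 10111 = 00111
  pos 5: 11110 XOR 10111 = 01001
  pos 6: 10010 XOR 10111 = 00101
  pos 8: 10111 XOR 10111 = 00000
Remainder = 0000 (zero — the frame passes the CRC check).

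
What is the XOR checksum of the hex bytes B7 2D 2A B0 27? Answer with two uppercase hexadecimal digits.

27

XOR the bytes together:
  start with 0xB7
  0xB7 ⊕ 0x2D = 0x9A
  0x9A ⊕ 0x2A = 0xB0
  0xB0 ⊕ 0xB0 = 0x00
  0x00 ⊕ 0x27 = 0x27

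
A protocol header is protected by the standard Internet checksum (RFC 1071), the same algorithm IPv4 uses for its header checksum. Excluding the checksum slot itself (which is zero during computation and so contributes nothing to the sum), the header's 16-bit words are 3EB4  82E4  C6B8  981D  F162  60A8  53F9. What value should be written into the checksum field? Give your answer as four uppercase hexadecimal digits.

398C

One's-complement addition (fold any carry out of bit 15 back into bit 0):
  0x3EB4 + 0x82E4 = 0x0C198
  0xC198 + 0xC6B8 = 0x18850 → wrap carry → 0x8851
  0x8851 + 0x981D = 0x1206E → wrap carry → 0x206F
  0x206F + 0xF162 = 0x111D1 → wrap carry → 0x11D2
  0x11D2 + 0x60A8 = 0x0727A
  0x727A + 0x53F9 = 0x0C673
One's-complement sum = 0xC673.
Checksum = ~0xC673 & 0xFFFF = 0x398C.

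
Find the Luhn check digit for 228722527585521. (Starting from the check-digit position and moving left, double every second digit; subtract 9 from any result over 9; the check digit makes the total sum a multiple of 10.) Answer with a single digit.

4

Partial digits right→left: 1 2 5 5 8 5 7 2 5 2 2 7 8 2 2
Double every second digit counting from the check-digit position (so the 1st, 3rd, 5th, ... of the partial from the right).
  doubled (with −9 where >9): 2 1 7 5 1 4 7 4 → sum 31
  kept as-is: 2 5 5 2 2 7 2 → sum 25
Total = 31 + 25 = 56.
Check digit = (10 − (56 mod 10)) mod 10 = 4.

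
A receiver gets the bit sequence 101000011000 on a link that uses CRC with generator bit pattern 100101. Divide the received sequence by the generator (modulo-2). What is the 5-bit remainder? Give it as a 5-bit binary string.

Modulo-2 division of 101000011000 by 100101:
  pos 0: 101000 XOR 100101 = 001101
  pos 2: 110101 XOR 100101 = 010000
  pos 3: 100001 XOR 100101 = 000100
  pos 6: 100000 XOR 100101 = 000101
Remainder = 00101 (nonzero — an error is detected).

00101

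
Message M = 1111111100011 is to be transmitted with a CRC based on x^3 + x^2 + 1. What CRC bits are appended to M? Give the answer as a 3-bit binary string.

Append 3 zeros: 1111111100011000. Divide by 1101 (XOR where the leading bit is 1):
  pos 0: 1111 XOR 1101 = 0010
  pos 2: 1011 XOR 1101 = 0110
  pos 3: 1101 XOR 1101 = 0000
  pos 7: 1000 XOR 1101 = 0101
  pos 8: 1011 XOR 1101 = 0110
  pos 9: 1101 XOR 1101 = 0000
Remainder (last 3 bits) = 000. This is the CRC / FCS.

000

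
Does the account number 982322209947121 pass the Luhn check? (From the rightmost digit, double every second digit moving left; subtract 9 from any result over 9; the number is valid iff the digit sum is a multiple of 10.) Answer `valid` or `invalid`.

invalid

From the right, keep odd positions and double even positions (subtract 9 from any doubled value over 9):
  doubled (positions 2,4,...): 4 5 9 0 4 6 7 → sum 35
  kept (positions 1,3,...): 1 1 4 9 2 2 2 9 → sum 30
Total = 65.
65 mod 10 = 5, so the number is invalid.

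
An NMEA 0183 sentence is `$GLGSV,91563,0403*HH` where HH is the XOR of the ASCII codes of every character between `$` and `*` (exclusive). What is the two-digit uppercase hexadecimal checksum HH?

XOR the ASCII codes of the payload characters:
  'G' = 0x47 → acc = 0x47
  'L' = 0x4C → acc = 0x0B
  'G' = 0x47 → acc = 0x4C
  'S' = 0x53 → acc = 0x1F
  'V' = 0x56 → acc = 0x49
  ',' = 0x2C → acc = 0x65
  '9' = 0x39 → acc = 0x5C
  '1' = 0x31 → acc = 0x6D
  '5' = 0x35 → acc = 0x58
  '6' = 0x36 → acc = 0x6E
  '3' = 0x33 → acc = 0x5D
  ',' = 0x2C → acc = 0x71
  '0' = 0x30 → acc = 0x41
  '4' = 0x34 → acc = 0x75
  '0' = 0x30 → acc = 0x45
  '3' = 0x33 → acc = 0x76
Checksum = 0x76.

76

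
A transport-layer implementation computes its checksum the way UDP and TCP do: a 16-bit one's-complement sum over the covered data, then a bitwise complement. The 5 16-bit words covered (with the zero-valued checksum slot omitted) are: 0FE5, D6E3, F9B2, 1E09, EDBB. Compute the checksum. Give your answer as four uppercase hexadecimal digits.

13BF

One's-complement addition (fold any carry out of bit 15 back into bit 0):
  0x0FE5 + 0xD6E3 = 0x0E6C8
  0xE6C8 + 0xF9B2 = 0x1E07A → wrap carry → 0xE07B
  0xE07B + 0x1E09 = 0x0FE84
  0xFE84 + 0xEDBB = 0x1EC3F → wrap carry → 0xEC40
One's-complement sum = 0xEC40.
Checksum = ~0xEC40 & 0xFFFF = 0x13BF.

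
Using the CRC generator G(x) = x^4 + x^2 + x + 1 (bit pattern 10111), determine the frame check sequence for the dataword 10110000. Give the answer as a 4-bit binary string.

0001

Append 4 zeros: 101100000000. Divide by 10111 (XOR where the leading bit is 1):
  pos 0: 10110 XOR 10111 = 00001
  pos 4: 10000 XOR 10111 = 00111
  pos 6: 11100 XOR 10111 = 01011
  pos 7: 10110 XOR 10111 = 00001
Remainder (last 4 bits) = 0001. This is the CRC / FCS.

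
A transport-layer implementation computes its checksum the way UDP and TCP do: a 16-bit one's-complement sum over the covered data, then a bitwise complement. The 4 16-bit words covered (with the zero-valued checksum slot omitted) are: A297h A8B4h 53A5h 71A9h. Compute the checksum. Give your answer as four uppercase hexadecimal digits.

One's-complement addition (fold any carry out of bit 15 back into bit 0):
  0xA297 + 0xA8B4 = 0x14B4B → wrap carry → 0x4B4C
  0x4B4C + 0x53A5 = 0x09EF1
  0x9EF1 + 0x71A9 = 0x1109A → wrap carry → 0x109B
One's-complement sum = 0x109B.
Checksum = ~0x109B & 0xFFFF = 0xEF64.

EF64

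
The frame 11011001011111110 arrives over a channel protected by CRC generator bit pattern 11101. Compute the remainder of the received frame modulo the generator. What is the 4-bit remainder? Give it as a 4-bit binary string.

Modulo-2 division of 11011001011111110 by 11101:
  pos 0: 11011 XOR 11101 = 00110
  pos 2: 11000 XOR 11101 = 00101
  pos 4: 10110 XOR 11101 = 01011
  pos 5: 10111 XOR 11101 = 01010
  pos 6: 10101 XOR 11101 = 01000
  pos 7: 10001 XOR 11101 = 01100
  pos 8: 11001 XOR 11101 = 00100
  pos 10: 10011 XOR 11101 = 01110
  pos 11: 11101 XOR 11101 = 00000
Remainder = 0000 (zero — the frame passes the CRC check).

0000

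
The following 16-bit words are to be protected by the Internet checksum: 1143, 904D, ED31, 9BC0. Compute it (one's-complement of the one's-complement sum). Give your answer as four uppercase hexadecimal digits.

One's-complement addition (fold any carry out of bit 15 back into bit 0):
  0x1143 + 0x904D = 0x0A190
  0xA190 + 0xED31 = 0x18EC1 → wrap carry → 0x8EC2
  0x8EC2 + 0x9BC0 = 0x12A82 → wrap carry → 0x2A83
One's-complement sum = 0x2A83.
Checksum = ~0x2A83 & 0xFFFF = 0xD57C.

D57C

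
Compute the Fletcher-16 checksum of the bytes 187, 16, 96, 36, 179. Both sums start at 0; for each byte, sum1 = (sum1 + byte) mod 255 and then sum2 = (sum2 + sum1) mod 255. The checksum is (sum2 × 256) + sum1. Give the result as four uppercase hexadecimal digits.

Running sums (mod 255):
  after byte 0 (187): sum1=187, sum2=187
  after byte 1 (16): sum1=203, sum2=135
  after byte 2 (96): sum1=44, sum2=179
  after byte 3 (36): sum1=80, sum2=4
  after byte 4 (179): sum1=4, sum2=8
Checksum = sum2·256 + sum1 = 8·256 + 4 = 2052 = 0x0804.

0804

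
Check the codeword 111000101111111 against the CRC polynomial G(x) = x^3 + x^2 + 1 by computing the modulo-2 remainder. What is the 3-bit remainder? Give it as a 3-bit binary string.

110

Modulo-2 division of 111000101111111 by 1101:
  pos 0: 1110 XOR 1101 = 0011
  pos 2: 1100 XOR 1101 = 0001
  pos 5: 1101 XOR 1101 = 0000
  pos 9: 1111 XOR 1101 = 0010
  pos 11: 1011 XOR 1101 = 0110
Remainder = 110 (nonzero — an error is detected).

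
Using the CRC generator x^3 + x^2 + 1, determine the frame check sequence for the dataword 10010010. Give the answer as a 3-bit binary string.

011

Append 3 zeros: 10010010000. Divide by 1101 (XOR where the leading bit is 1):
  pos 0: 1001 XOR 1101 = 0100
  pos 1: 1000 XOR 1101 = 0101
  pos 2: 1010 XOR 1101 = 0111
  pos 3: 1111 XOR 1101 = 0010
  pos 5: 1000 XOR 1101 = 0101
  pos 6: 1010 XOR 1101 = 0111
  pos 7: 1110 XOR 1101 = 0011
Remainder (last 3 bits) = 011. This is the CRC / FCS.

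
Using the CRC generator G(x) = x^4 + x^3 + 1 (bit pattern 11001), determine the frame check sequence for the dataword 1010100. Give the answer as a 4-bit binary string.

1011

Append 4 zeros: 10101000000. Divide by 11001 (XOR where the leading bit is 1):
  pos 0: 10101 XOR 11001 = 01100
  pos 1: 11000 XOR 11001 = 00001
  pos 5: 10000 XOR 11001 = 01001
  pos 6: 10010 XOR 11001 = 01011
Remainder (last 4 bits) = 1011. This is the CRC / FCS.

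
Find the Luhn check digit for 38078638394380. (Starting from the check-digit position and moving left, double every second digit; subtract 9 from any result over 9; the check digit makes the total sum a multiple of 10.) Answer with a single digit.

4

Partial digits right→left: 0 8 3 4 9 3 8 3 6 8 7 0 8 3
Double every second digit counting from the check-digit position (so the 1st, 3rd, 5th, ... of the partial from the right).
  doubled (with −9 where >9): 0 6 9 7 3 5 7 → sum 37
  kept as-is: 8 4 3 3 8 0 3 → sum 29
Total = 37 + 29 = 66.
Check digit = (10 − (66 mod 10)) mod 10 = 4.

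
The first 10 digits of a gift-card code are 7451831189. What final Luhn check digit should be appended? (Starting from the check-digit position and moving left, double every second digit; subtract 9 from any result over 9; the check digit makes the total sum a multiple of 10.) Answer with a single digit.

4

Partial digits right→left: 9 8 1 1 3 8 1 5 4 7
Double every second digit counting from the check-digit position (so the 1st, 3rd, 5th, ... of the partial from the right).
  doubled (with −9 where >9): 9 2 6 2 8 → sum 27
  kept as-is: 8 1 8 5 7 → sum 29
Total = 27 + 29 = 56.
Check digit = (10 − (56 mod 10)) mod 10 = 4.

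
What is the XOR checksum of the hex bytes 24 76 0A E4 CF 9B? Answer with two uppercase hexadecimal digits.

XOR the bytes together:
  start with 0x24
  0x24 ⊕ 0x76 = 0x52
  0x52 ⊕ 0x0A = 0x58
  0x58 ⊕ 0xE4 = 0xBC
  0xBC ⊕ 0xCF = 0x73
  0x73 ⊕ 0x9B = 0xE8

E8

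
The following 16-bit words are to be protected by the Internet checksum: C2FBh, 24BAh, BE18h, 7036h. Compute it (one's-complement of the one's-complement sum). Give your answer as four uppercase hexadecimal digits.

E9FA

One's-complement addition (fold any carry out of bit 15 back into bit 0):
  0xC2FB + 0x24BA = 0x0E7B5
  0xE7B5 + 0xBE18 = 0x1A5CD → wrap carry → 0xA5CE
  0xA5CE + 0x7036 = 0x11604 → wrap carry → 0x1605
One's-complement sum = 0x1605.
Checksum = ~0x1605 & 0xFFFF = 0xE9FA.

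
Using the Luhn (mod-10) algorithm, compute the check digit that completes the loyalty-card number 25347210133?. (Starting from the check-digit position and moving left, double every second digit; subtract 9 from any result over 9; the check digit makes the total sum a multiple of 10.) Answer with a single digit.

Partial digits right→left: 3 3 1 0 1 2 7 4 3 5 2
Double every second digit counting from the check-digit position (so the 1st, 3rd, 5th, ... of the partial from the right).
  doubled (with −9 where >9): 6 2 2 5 6 4 → sum 25
  kept as-is: 3 0 2 4 5 → sum 14
Total = 25 + 14 = 39.
Check digit = (10 − (39 mod 10)) mod 10 = 1.

1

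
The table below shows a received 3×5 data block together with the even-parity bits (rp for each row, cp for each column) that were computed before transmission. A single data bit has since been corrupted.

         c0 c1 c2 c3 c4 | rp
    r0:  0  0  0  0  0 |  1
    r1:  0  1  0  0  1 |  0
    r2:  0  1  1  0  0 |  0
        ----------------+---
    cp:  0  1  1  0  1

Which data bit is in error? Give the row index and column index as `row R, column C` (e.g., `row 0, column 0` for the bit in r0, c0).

Recompute each row's even parity and compare to rp:
  r0: data parity 0, sent rp 1 → mismatch
  r1: data parity 0, sent rp 0 → ok
  r2: data parity 0, sent rp 0 → ok
Recompute each column's even parity and compare to cp:
  c0: data parity 0, sent cp 0 → ok
  c1: data parity 0, sent cp 1 → mismatch
  c2: data parity 1, sent cp 1 → ok
  c3: data parity 0, sent cp 0 → ok
  c4: data parity 1, sent cp 1 → ok
Exactly one row (r0) and one column (c1) fail → the flipped bit is at their intersection.

row 0, column 1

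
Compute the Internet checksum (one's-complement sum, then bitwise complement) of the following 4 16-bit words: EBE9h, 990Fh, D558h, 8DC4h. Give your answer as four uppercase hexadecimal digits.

17E9

One's-complement addition (fold any carry out of bit 15 back into bit 0):
  0xEBE9 + 0x990F = 0x184F8 → wrap carry → 0x84F9
  0x84F9 + 0xD558 = 0x15A51 → wrap carry → 0x5A52
  0x5A52 + 0x8DC4 = 0x0E816
One's-complement sum = 0xE816.
Checksum = ~0xE816 & 0xFFFF = 0x17E9.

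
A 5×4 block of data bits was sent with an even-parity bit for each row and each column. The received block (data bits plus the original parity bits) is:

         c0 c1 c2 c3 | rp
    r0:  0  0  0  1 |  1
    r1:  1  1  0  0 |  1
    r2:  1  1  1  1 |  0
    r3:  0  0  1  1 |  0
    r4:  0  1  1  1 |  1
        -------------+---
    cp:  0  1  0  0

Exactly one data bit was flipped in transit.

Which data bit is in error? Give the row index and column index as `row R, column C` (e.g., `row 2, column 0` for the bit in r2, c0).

row 1, column 2

Recompute each row's even parity and compare to rp:
  r0: data parity 1, sent rp 1 → ok
  r1: data parity 0, sent rp 1 → mismatch
  r2: data parity 0, sent rp 0 → ok
  r3: data parity 0, sent rp 0 → ok
  r4: data parity 1, sent rp 1 → ok
Recompute each column's even parity and compare to cp:
  c0: data parity 0, sent cp 0 → ok
  c1: data parity 1, sent cp 1 → ok
  c2: data parity 1, sent cp 0 → mismatch
  c3: data parity 0, sent cp 0 → ok
Exactly one row (r1) and one column (c2) fail → the flipped bit is at their intersection.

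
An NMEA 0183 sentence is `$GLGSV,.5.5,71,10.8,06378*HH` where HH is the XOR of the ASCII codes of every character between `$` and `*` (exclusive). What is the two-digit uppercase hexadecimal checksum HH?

XOR the ASCII codes of the payload characters:
  'G' = 0x47 → acc = 0x47
  'L' = 0x4C → acc = 0x0B
  'G' = 0x47 → acc = 0x4C
  'S' = 0x53 → acc = 0x1F
  'V' = 0x56 → acc = 0x49
  ',' = 0x2C → acc = 0x65
  '.' = 0x2E → acc = 0x4B
  '5' = 0x35 → acc = 0x7E
  '.' = 0x2E → acc = 0x50
  '5' = 0x35 → acc = 0x65
  ',' = 0x2C → acc = 0x49
  '7' = 0x37 → acc = 0x7E
  '1' = 0x31 → acc = 0x4F
  ',' = 0x2C → acc = 0x63
  '1' = 0x31 → acc = 0x52
  '0' = 0x30 → acc = 0x62
  '.' = 0x2E → acc = 0x4C
  '8' = 0x38 → acc = 0x74
  ',' = 0x2C → acc = 0x58
  '0' = 0x30 → acc = 0x68
  '6' = 0x36 → acc = 0x5E
  '3' = 0x33 → acc = 0x6D
  '7' = 0x37 → acc = 0x5A
  '8' = 0x38 → acc = 0x62
Checksum = 0x62.

62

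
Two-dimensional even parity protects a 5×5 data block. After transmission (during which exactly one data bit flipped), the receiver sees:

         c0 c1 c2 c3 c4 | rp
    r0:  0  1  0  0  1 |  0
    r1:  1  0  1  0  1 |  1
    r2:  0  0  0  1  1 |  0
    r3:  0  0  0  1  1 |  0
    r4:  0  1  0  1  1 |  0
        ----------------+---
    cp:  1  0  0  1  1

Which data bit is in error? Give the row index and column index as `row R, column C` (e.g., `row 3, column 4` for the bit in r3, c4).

Recompute each row's even parity and compare to rp:
  r0: data parity 0, sent rp 0 → ok
  r1: data parity 1, sent rp 1 → ok
  r2: data parity 0, sent rp 0 → ok
  r3: data parity 0, sent rp 0 → ok
  r4: data parity 1, sent rp 0 → mismatch
Recompute each column's even parity and compare to cp:
  c0: data parity 1, sent cp 1 → ok
  c1: data parity 0, sent cp 0 → ok
  c2: data parity 1, sent cp 0 → mismatch
  c3: data parity 1, sent cp 1 → ok
  c4: data parity 1, sent cp 1 → ok
Exactly one row (r4) and one column (c2) fail → the flipped bit is at their intersection.

row 4, column 2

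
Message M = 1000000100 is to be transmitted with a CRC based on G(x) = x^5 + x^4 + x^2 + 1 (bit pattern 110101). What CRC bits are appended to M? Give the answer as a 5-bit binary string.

10001

Append 5 zeros: 100000010000000. Divide by 110101 (XOR where the leading bit is 1):
  pos 0: 100000 XOR 110101 = 010101
  pos 1: 101010 XOR 110101 = 011111
  pos 2: 111111 XOR 110101 = 001010
  pos 4: 101000 XOR 110101 = 011101
  pos 5: 111010 XOR 110101 = 001111
  pos 7: 111100 XOR 110101 = 001001
  pos 9: 100100 XOR 110101 = 010001
Remainder (last 5 bits) = 10001. This is the CRC / FCS.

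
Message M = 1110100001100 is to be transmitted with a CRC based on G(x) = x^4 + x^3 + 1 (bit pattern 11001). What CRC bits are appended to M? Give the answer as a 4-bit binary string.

Append 4 zeros: 11101000011000000. Divide by 11001 (XOR where the leading bit is 1):
  pos 0: 11101 XOR 11001 = 00100
  pos 2: 10000 XOR 11001 = 01001
  pos 3: 10010 XOR 11001 = 01011
  pos 4: 10110 XOR 11001 = 01111
  pos 5: 11111 XOR 11001 = 00110
  pos 7: 11010 XOR 11001 = 00011
  pos 10: 11000 XOR 11001 = 00001
Remainder (last 4 bits) = 0100. This is the CRC / FCS.

0100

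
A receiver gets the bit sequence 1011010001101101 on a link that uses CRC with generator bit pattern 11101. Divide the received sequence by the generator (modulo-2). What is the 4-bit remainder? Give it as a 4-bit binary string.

Modulo-2 division of 1011010001101101 by 11101:
  pos 0: 10110 XOR 11101 = 01011
  pos 1: 10111 XOR 11101 = 01010
  pos 2: 10100 XOR 11101 = 01001
  pos 3: 10010 XOR 11101 = 01111
  pos 4: 11110 XOR 11101 = 00011
  pos 7: 11110 XOR 11101 = 00011
  pos 10: 11110 XOR 11101 = 00011
Remainder = 0111 (nonzero — an error is detected).

0111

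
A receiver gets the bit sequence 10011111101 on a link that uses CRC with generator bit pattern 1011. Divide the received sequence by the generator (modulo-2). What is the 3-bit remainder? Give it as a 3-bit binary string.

Modulo-2 division of 10011111101 by 1011:
  pos 0: 1001 XOR 1011 = 0010
  pos 2: 1011 XOR 1011 = 0000
  pos 6: 1110 XOR 1011 = 0101
  pos 7: 1011 XOR 1011 = 0000
Remainder = 000 (zero — the frame passes the CRC check).

000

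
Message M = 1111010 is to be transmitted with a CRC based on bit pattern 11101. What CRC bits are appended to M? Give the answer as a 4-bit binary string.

Append 4 zeros: 11110100000. Divide by 11101 (XOR where the leading bit is 1):
  pos 0: 11110 XOR 11101 = 00011
  pos 3: 11100 XOR 11101 = 00001
Remainder (last 4 bits) = 1000. This is the CRC / FCS.

1000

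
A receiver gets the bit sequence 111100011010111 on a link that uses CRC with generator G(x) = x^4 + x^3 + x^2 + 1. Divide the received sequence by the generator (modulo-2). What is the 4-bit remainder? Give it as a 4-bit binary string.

0000

Modulo-2 division of 111100011010111 by 11101:
  pos 0: 11110 XOR 11101 = 00011
  pos 3: 11001 XOR 11101 = 00100
  pos 5: 10010 XOR 11101 = 01111
  pos 6: 11111 XOR 11101 = 00010
  pos 9: 10011 XOR 11101 = 01110
  pos 10: 11101 XOR 11101 = 00000
Remainder = 0000 (zero — the frame passes the CRC check).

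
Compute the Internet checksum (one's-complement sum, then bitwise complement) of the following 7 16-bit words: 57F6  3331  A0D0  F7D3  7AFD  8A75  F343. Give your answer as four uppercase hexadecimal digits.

One's-complement addition (fold any carry out of bit 15 back into bit 0):
  0x57F6 + 0x3331 = 0x08B27
  0x8B27 + 0xA0D0 = 0x12BF7 → wrap carry → 0x2BF8
  0x2BF8 + 0xF7D3 = 0x123CB → wrap carry → 0x23CC
  0x23CC + 0x7AFD = 0x09EC9
  0x9EC9 + 0x8A75 = 0x1293E → wrap carry → 0x293F
  0x293F + 0xF343 = 0x11C82 → wrap carry → 0x1C83
One's-complement sum = 0x1C83.
Checksum = ~0x1C83 & 0xFFFF = 0xE37C.

E37C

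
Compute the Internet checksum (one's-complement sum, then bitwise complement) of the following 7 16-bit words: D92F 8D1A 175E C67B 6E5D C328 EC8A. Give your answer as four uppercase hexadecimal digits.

One's-complement addition (fold any carry out of bit 15 back into bit 0):
  0xD92F + 0x8D1A = 0x16649 → wrap carry → 0x664A
  0x664A + 0x175E = 0x07DA8
  0x7DA8 + 0xC67B = 0x14423 → wrap carry → 0x4424
  0x4424 + 0x6E5D = 0x0B281
  0xB281 + 0xC328 = 0x175A9 → wrap carry → 0x75AA
  0x75AA + 0xEC8A = 0x16234 → wrap carry → 0x6235
One's-complement sum = 0x6235.
Checksum = ~0x6235 & 0xFFFF = 0x9DCA.

9DCA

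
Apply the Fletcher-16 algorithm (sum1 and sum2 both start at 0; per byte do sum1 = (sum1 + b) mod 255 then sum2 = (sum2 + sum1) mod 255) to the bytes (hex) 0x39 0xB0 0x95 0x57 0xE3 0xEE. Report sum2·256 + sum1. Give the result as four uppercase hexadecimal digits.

DDA9

Running sums (mod 255):
  after byte 0 (0x39): sum1=57, sum2=57
  after byte 1 (0xB0): sum1=233, sum2=35
  after byte 2 (0x95): sum1=127, sum2=162
  after byte 3 (0x57): sum1=214, sum2=121
  after byte 4 (0xE3): sum1=186, sum2=52
  after byte 5 (0xEE): sum1=169, sum2=221
Checksum = sum2·256 + sum1 = 221·256 + 169 = 56745 = 0xDDA9.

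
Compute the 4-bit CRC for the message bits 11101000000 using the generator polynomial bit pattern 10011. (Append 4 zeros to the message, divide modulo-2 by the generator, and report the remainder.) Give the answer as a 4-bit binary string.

Append 4 zeros: 111010000000000. Divide by 10011 (XOR where the leading bit is 1):
  pos 0: 11101 XOR 10011 = 01110
  pos 1: 11100 XOR 10011 = 01111
  pos 2: 11110 XOR 10011 = 01101
  pos 3: 11010 XOR 10011 = 01001
  pos 4: 10010 XOR 10011 = 00001
  pos 8: 10000 XOR 10011 = 00011
Remainder (last 4 bits) = 1100. This is the CRC / FCS.

1100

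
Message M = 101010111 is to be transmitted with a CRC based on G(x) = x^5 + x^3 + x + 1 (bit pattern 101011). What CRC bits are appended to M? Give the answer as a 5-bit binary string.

10100

Append 5 zeros: 10101011100000. Divide by 101011 (XOR where the leading bit is 1):
  pos 0: 101010 XOR 101011 = 000001
  pos 5: 111100 XOR 101011 = 010111
  pos 6: 101110 XOR 101011 = 000101
Remainder (last 5 bits) = 10100. This is the CRC / FCS.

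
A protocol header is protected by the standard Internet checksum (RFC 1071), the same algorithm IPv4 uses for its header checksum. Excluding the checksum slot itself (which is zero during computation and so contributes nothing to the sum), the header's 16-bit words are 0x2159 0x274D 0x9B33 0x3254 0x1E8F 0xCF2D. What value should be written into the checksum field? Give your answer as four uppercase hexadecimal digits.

FC14

One's-complement addition (fold any carry out of bit 15 back into bit 0):
  0x2159 + 0x274D = 0x048A6
  0x48A6 + 0x9B33 = 0x0E3D9
  0xE3D9 + 0x3254 = 0x1162D → wrap carry → 0x162E
  0x162E + 0x1E8F = 0x034BD
  0x34BD + 0xCF2D = 0x103EA → wrap carry → 0x03EB
One's-complement sum = 0x03EB.
Checksum = ~0x03EB & 0xFFFF = 0xFC14.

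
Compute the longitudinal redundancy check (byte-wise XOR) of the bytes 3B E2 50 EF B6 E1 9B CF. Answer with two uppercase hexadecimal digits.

65

XOR the bytes together:
  start with 0x3B
  0x3B ⊕ 0xE2 = 0xD9
  0xD9 ⊕ 0x50 = 0x89
  0x89 ⊕ 0xEF = 0x66
  0x66 ⊕ 0xB6 = 0xD0
  0xD0 ⊕ 0xE1 = 0x31
  0x31 ⊕ 0x9B = 0xAA
  0xAA ⊕ 0xCF = 0x65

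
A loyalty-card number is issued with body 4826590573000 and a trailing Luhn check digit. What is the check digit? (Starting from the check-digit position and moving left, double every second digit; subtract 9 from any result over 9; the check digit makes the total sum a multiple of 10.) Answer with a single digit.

1

Partial digits right→left: 0 0 0 3 7 5 0 9 5 6 2 8 4
Double every second digit counting from the check-digit position (so the 1st, 3rd, 5th, ... of the partial from the right).
  doubled (with −9 where >9): 0 0 5 0 1 4 8 → sum 18
  kept as-is: 0 3 5 9 6 8 → sum 31
Total = 18 + 31 = 49.
Check digit = (10 − (49 mod 10)) mod 10 = 1.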